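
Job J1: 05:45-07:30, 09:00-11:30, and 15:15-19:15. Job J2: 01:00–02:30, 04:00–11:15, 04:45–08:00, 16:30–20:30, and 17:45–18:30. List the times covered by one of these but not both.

01:00–02:30, 04:00–05:45, 07:30–09:00, 11:15–11:30, 15:15–16:30, 19:15–20:30

Second set merges to 01:00–02:30, 04:00–11:15, 16:30–20:30.
Only in the first: 11:15–11:30, 15:15–16:30.
Only in the second: 01:00–02:30, 04:00–05:45, 07:30–09:00, 19:15–20:30.
Together these are the periods covered by exactly one.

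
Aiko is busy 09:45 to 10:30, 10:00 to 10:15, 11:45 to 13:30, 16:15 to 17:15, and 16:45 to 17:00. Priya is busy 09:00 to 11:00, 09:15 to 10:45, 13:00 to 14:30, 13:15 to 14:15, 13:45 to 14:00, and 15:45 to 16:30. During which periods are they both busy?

A, merged: 09:45-10:30, 11:45-13:30, 16:15-17:15.
B, merged: 09:00-11:00, 13:00-14:30, 15:45-16:30.
09:45-10:30 meets the second set on 09:45-10:30.
11:45-13:30 meets the second set on 13:00-13:30.
16:15-17:15 meets the second set on 16:15-16:30.

09:45-10:30, 13:00-13:30, 16:15-16:30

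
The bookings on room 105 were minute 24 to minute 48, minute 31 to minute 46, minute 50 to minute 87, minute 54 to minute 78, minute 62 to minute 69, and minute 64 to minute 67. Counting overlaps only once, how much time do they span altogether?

Merged: minute 24 to minute 48, minute 50 to minute 87.
Lengths: 24 minutes + 37 minutes = 61 minutes.

61 minutes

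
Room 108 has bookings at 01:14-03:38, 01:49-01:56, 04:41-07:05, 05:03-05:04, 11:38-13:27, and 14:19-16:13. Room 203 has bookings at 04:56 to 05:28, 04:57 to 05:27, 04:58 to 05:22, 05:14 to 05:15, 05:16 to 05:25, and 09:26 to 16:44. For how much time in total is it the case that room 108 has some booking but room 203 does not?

4 h 16 min

A, merged: 01:14-03:38, 04:41-07:05, 11:38-13:27, 14:19-16:13.
B, merged: 04:56-05:28, 09:26-16:44.
A \ B = 01:14-03:38, 04:41-04:56, 05:28-07:05.
Total: 2 h 24 min + 15 min + 1 h 37 min = 4 h 16 min.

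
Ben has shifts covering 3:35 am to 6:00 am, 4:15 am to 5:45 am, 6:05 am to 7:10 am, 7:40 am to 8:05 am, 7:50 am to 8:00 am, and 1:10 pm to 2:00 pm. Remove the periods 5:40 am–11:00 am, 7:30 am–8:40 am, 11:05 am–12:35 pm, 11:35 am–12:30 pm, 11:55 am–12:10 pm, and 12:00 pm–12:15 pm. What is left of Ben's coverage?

A, merged: 3:35 am-6:00 am, 6:05 am-7:10 am, 7:40 am-8:05 am, 1:10 pm-2:00 pm.
B, merged: 5:40 am-11:00 am, 11:05 am-12:35 pm.
3:35 am-6:00 am minus B → 3:35 am-5:40 am.
6:05 am-7:10 am: fully covered by B → removed.
7:40 am-8:05 am: fully covered by B → removed.
1:10 pm-2:00 pm: no B overlap → unchanged.

3:35 am-5:40 am, 1:10 pm-2:00 pm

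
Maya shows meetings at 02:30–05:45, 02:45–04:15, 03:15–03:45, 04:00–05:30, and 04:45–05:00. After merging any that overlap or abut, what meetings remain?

02:45-04:15 overlaps/touches 02:30-05:45 → extend to 02:30-05:45.
03:15-03:45 overlaps/touches 02:30-05:45 → extend to 02:30-05:45.
04:00-05:30 overlaps/touches 02:30-05:45 → extend to 02:30-05:45.
04:45-05:00 overlaps/touches 02:30-05:45 → extend to 02:30-05:45.

02:30-05:45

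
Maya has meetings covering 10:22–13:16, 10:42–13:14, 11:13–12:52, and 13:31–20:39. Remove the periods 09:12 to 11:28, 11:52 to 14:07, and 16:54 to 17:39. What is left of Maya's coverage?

First set merges to 10:22–13:16, 13:31–20:39.
10:22–13:16 minus B → 11:28–11:52.
13:31–20:39 minus B → 14:07–16:54, 17:39–20:39.

11:28–11:52, 14:07–16:54, 17:39–20:39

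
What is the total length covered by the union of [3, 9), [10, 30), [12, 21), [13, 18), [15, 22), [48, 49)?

27

Merged: [3, 9), [10, 30), [48, 49).
Lengths: 6 + 20 + 1 = 27.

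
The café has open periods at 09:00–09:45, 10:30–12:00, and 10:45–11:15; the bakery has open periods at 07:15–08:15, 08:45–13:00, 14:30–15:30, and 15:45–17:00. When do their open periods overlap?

09:00–09:45, 10:30–12:00

First set merges to 09:00–09:45, 10:30–12:00.
09:00–09:45 ∩ B → 09:00–09:45.
10:30–12:00 ∩ B → 10:30–12:00.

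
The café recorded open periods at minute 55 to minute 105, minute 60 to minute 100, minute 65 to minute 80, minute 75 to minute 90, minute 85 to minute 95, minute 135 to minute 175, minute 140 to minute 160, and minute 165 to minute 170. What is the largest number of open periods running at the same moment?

Sweep endpoints in order; track running count of active intervals.
Peak of 4 reached at minute 75.

4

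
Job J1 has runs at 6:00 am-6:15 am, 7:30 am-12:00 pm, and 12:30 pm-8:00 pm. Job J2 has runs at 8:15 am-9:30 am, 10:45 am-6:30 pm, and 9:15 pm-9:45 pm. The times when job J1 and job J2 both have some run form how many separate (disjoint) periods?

3

A ∩ B = 8:15 am–9:30 am, 10:45 am–12:00 pm, 12:30 pm–6:30 pm.
That is 3 disjoint pieces.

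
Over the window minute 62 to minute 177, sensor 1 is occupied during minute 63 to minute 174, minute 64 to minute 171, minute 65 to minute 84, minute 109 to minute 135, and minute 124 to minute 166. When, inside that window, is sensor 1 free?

Covered (merged): minute 63 to minute 174.
Complement within minute 62 to minute 177: minute 62 to minute 63, minute 174 to minute 177.

minute 62 to minute 63, minute 174 to minute 177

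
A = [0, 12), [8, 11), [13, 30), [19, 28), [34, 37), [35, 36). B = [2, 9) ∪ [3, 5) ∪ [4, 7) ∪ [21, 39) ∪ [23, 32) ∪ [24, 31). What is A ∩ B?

First set merges to [0, 12), [13, 30), [34, 37).
Second set merges to [2, 9), [21, 39).
[0, 12) overlaps B on [2, 9).
[13, 30) overlaps B on [21, 30).
[34, 37) overlaps B on [34, 37).

[2, 9) ∪ [21, 30) ∪ [34, 37)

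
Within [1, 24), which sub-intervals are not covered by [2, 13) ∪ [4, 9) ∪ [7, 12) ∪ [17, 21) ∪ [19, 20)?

Covered (merged): [2, 13), [17, 21).
Gaps within [1, 24): [1, 2), [13, 17), [21, 24).

[1, 2) ∪ [13, 17) ∪ [21, 24)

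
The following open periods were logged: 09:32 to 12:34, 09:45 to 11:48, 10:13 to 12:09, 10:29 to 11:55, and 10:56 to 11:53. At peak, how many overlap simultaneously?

Walk the sorted start/end points keeping a running depth.
The depth first hits 5 at 10:56.

5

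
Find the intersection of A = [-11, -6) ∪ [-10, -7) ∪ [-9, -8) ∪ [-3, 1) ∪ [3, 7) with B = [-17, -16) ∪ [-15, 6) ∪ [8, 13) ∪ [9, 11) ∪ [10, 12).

[-11, -6) ∪ [-3, 1) ∪ [3, 6)

First set merges to [-11, -6), [-3, 1), [3, 7).
Second set merges to [-17, -16), [-15, 6), [8, 13).
[-11, -6) overlaps B on [-11, -6).
[-3, 1) overlaps B on [-3, 1).
[3, 7) overlaps B on [3, 6).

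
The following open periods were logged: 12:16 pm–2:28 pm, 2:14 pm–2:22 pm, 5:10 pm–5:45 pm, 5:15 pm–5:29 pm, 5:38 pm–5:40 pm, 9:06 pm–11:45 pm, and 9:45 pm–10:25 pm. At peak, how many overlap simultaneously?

Walk the sorted start/end points keeping a running depth.
The depth first hits 2 at 2:14 pm.

2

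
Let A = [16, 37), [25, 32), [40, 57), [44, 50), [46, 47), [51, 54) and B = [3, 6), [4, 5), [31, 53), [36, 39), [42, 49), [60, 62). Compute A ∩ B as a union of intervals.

First set merges to [16, 37), [40, 57).
Second set merges to [3, 6), [31, 53), [60, 62).
[16, 37) overlaps B on [31, 37).
[40, 57) overlaps B on [40, 53).

[31, 37) ∪ [40, 53)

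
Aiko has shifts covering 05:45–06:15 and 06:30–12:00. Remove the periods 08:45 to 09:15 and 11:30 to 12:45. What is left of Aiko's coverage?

05:45–06:15: no B overlap → unchanged.
06:30–12:00 minus B → 06:30–08:45, 09:15–11:30.

05:45–06:15, 06:30–08:45, 09:15–11:30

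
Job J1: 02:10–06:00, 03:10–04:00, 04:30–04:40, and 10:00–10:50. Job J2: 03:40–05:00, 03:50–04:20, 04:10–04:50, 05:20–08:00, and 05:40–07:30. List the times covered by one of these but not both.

02:10–03:40, 05:00–05:20, 06:00–08:00, 10:00–10:50

A, merged: 02:10–06:00, 10:00–10:50.
B, merged: 03:40–05:00, 05:20–08:00.
A \ B = 02:10–03:40, 05:00–05:20, 10:00–10:50.
B \ A = 06:00–08:00.
Union of the two gives the symmetric difference.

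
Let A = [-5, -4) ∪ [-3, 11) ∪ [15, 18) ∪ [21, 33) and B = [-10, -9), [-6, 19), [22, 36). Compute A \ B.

[21, 22)

[-5, -4): fully covered by B → removed.
[-3, 11): fully covered by B → removed.
[15, 18): fully covered by B → removed.
[21, 33) minus B → [21, 22).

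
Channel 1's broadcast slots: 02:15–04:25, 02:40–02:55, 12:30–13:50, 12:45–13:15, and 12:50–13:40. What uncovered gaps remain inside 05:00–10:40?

Covered (merged): 02:15–04:25, 12:30–13:50.
Complement within 05:00–10:40: 05:00–10:40.

05:00–10:40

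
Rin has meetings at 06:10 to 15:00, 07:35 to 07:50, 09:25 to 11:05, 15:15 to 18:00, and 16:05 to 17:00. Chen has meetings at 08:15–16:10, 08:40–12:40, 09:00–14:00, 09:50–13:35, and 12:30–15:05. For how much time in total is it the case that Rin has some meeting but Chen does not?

A, merged: 06:10–15:00, 15:15–18:00.
B, merged: 08:15–16:10.
A \ B = 06:10–08:15, 16:10–18:00.
Total: 2 h 5 min + 1 h 50 min = 3 h 55 min.

3 h 55 min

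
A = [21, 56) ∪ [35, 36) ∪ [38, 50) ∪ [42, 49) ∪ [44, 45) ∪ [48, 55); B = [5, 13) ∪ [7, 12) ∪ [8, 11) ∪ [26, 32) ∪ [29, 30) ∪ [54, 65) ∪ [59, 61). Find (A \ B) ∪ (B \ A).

Merge the first list: [21, 56).
Merge the second list: [5, 13), [26, 32), [54, 65).
Only in the first: [21, 26), [32, 54).
Only in the second: [5, 13), [56, 65).
Together these are the periods covered by exactly one.

[5, 13) ∪ [21, 26) ∪ [32, 54) ∪ [56, 65)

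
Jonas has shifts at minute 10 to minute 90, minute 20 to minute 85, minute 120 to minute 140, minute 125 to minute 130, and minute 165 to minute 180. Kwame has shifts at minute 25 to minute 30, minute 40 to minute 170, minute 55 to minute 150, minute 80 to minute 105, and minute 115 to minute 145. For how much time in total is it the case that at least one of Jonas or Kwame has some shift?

Merge the first list: minute 10 to minute 90, minute 120 to minute 140, minute 165 to minute 180.
Merge the second list: minute 25 to minute 30, minute 40 to minute 170.
A ∪ B = minute 10 to minute 180.
Total: 170 minutes.

170 minutes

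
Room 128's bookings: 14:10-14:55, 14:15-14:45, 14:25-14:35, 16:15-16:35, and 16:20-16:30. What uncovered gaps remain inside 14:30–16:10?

14:55-16:10

Covered (merged): 14:10-14:55, 16:15-16:35.
Complement within 14:30-16:10: 14:55-16:10.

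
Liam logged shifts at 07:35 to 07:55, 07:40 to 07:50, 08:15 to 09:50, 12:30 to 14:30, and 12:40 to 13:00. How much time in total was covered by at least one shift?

Merged: 07:35-07:55, 08:15-09:50, 12:30-14:30.
Lengths: 20 min + 1 h 35 min + 2 h = 3 h 55 min.

3 h 55 min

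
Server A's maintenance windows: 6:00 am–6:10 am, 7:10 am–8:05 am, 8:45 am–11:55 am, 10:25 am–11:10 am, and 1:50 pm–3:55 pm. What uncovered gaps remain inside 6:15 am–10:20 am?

6:15 am-7:10 am, 8:05 am-8:45 am

After merging, the occupied span is 6:00 am-6:10 am, 7:10 am-8:05 am, 8:45 am-11:55 am, 1:50 pm-3:55 pm.
Gaps within 6:15 am-10:20 am: 6:15 am-7:10 am, 8:05 am-8:45 am.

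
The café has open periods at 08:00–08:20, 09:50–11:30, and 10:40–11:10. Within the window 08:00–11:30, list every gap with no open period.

Covered (merged): 08:00–08:20, 09:50–11:30.
Gaps within 08:00–11:30: 08:20–09:50.

08:20–09:50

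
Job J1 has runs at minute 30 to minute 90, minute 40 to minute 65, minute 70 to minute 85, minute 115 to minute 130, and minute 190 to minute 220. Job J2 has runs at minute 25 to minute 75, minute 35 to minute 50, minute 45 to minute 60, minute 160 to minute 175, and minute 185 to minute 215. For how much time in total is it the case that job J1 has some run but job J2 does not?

First set merges to minute 30 to minute 90, minute 115 to minute 130, minute 190 to minute 220.
Second set merges to minute 25 to minute 75, minute 160 to minute 175, minute 185 to minute 215.
A \ B = minute 75 to minute 90, minute 115 to minute 130, minute 215 to minute 220.
Total: 15 minutes + 15 minutes + 5 minutes = 35 minutes.

35 minutes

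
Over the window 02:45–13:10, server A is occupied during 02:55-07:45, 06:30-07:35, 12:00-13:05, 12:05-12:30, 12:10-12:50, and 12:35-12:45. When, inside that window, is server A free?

02:45-02:55, 07:45-12:00, 13:05-13:10

The merged coverage is 02:55-07:45, 12:00-13:05.
Uncovered inside 02:45-13:10: 02:45-02:55, 07:45-12:00, 13:05-13:10.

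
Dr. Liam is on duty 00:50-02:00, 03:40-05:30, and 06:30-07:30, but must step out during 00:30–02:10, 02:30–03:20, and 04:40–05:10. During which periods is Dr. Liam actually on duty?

03:40–04:40, 05:10–05:30, 06:30–07:30

00:50–02:00: fully covered by B → removed.
03:40–05:30 minus B → 03:40–04:40, 05:10–05:30.
06:30–07:30: no B overlap → unchanged.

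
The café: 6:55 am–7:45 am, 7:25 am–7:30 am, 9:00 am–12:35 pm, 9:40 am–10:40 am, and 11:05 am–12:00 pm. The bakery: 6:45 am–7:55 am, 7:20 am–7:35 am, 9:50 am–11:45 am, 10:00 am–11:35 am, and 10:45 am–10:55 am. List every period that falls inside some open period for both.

Merge the first list: 6:55 am–7:45 am, 9:00 am–12:35 pm.
Merge the second list: 6:45 am–7:55 am, 9:50 am–11:45 am.
6:55 am–7:45 am ∩ B → 6:55 am–7:45 am.
9:00 am–12:35 pm ∩ B → 9:50 am–11:45 am.

6:55 am–7:45 am, 9:50 am–11:45 am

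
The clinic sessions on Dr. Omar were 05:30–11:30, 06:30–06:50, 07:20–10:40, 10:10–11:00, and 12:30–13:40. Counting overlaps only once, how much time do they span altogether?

Merged: 05:30–11:30, 12:30–13:40.
Lengths: 6 h + 1 h 10 min = 7 h 10 min.

7 h 10 min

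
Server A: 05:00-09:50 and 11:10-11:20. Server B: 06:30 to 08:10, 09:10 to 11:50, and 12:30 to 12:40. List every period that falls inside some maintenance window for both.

05:00–09:50 ∩ B → 06:30–08:10, 09:10–09:50.
11:10–11:20 ∩ B → 11:10–11:20.

06:30–08:10, 09:10–09:50, 11:10–11:20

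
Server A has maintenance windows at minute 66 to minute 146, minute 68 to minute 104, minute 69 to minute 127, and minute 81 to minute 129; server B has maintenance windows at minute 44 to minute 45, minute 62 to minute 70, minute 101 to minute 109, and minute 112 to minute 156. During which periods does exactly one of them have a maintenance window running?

First set merges to minute 66 to minute 146.
A \ B = minute 70 to minute 101, minute 109 to minute 112.
B \ A = minute 44 to minute 45, minute 62 to minute 66, minute 146 to minute 156.
Union of the two gives the symmetric difference.

minute 44 to minute 45, minute 62 to minute 66, minute 70 to minute 101, minute 109 to minute 112, minute 146 to minute 156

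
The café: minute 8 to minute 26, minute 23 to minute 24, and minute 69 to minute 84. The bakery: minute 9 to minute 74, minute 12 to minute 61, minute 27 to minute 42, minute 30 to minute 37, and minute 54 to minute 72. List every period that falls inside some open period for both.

minute 9 to minute 26, minute 69 to minute 74

A, merged: minute 8 to minute 26, minute 69 to minute 84.
B, merged: minute 9 to minute 74.
minute 8 to minute 26 overlaps B on minute 9 to minute 26.
minute 69 to minute 84 overlaps B on minute 69 to minute 74.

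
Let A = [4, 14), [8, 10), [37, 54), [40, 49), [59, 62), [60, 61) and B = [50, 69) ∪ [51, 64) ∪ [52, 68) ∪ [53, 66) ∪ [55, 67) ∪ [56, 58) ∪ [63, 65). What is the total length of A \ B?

First set merges to [4, 14), [37, 54), [59, 62).
Second set merges to [50, 69).
A \ B = [4, 14), [37, 50).
Total: 10 + 13 = 23.

23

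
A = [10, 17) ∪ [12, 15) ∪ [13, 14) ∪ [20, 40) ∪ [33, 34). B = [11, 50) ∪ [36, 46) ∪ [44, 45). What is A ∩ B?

A, merged: [10, 17), [20, 40).
B, merged: [11, 50).
[10, 17) ∩ B → [11, 17).
[20, 40) ∩ B → [20, 40).

[11, 17) ∪ [20, 40)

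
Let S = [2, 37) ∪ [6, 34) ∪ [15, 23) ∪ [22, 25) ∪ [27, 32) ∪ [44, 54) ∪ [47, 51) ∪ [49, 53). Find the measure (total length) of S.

45

Merged: [2, 37), [44, 54).
Lengths: 35 + 10 = 45.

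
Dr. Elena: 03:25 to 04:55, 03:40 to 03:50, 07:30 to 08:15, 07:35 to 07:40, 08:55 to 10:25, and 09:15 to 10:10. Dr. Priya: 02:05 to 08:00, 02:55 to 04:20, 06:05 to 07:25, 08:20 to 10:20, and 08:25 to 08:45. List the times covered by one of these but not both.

02:05–03:25, 04:55–07:30, 08:00–08:15, 08:20–08:55, 10:20–10:25

First set merges to 03:25–04:55, 07:30–08:15, 08:55–10:25.
Second set merges to 02:05–08:00, 08:20–10:20.
Only in the first: 08:00–08:15, 10:20–10:25.
Only in the second: 02:05–03:25, 04:55–07:30, 08:20–08:55.
Together these are the periods covered by exactly one.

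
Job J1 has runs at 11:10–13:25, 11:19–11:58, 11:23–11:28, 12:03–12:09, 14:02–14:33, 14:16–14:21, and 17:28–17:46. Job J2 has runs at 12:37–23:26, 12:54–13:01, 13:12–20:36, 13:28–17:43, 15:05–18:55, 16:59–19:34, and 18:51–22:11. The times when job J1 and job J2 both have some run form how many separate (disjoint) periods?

3

First set merges to 11:10–13:25, 14:02–14:33, 17:28–17:46.
Second set merges to 12:37–23:26.
A ∩ B = 12:37–13:25, 14:02–14:33, 17:28–17:46.
That is 3 disjoint pieces.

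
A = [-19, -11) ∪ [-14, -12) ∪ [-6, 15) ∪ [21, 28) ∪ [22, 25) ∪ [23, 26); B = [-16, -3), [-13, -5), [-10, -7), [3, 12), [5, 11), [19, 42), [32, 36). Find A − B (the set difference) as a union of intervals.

First set merges to [-19, -11), [-6, 15), [21, 28).
Second set merges to [-16, -3), [3, 12), [19, 42).
[-19, -11) minus B → [-19, -16).
[-6, 15) minus B → [-3, 3), [12, 15).
[21, 28): fully covered by B → removed.

[-19, -16) ∪ [-3, 3) ∪ [12, 15)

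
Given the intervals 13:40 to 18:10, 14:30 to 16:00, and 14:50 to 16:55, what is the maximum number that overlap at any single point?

3

Sweep endpoints in order; track running count of active intervals.
Peak of 3 reached at 14:50.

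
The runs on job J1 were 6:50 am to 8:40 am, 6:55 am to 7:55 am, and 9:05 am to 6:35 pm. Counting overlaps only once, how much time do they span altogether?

Merged: 6:50 am–8:40 am, 9:05 am–6:35 pm.
Lengths: 1 h 50 min + 9 h 30 min = 11 h 20 min.

11 h 20 min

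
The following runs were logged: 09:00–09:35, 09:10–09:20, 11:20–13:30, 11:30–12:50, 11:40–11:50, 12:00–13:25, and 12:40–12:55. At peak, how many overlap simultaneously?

Walk the sorted start/end points keeping a running depth.
The depth first hits 4 at 12:40.

4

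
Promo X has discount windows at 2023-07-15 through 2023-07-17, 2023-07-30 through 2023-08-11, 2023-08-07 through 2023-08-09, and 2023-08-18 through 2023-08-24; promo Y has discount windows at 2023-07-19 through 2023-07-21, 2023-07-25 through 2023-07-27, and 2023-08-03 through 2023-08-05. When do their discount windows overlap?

First set merges to 2023-07-15 through 2023-07-17, 2023-07-30 through 2023-08-11, 2023-08-18 through 2023-08-24.
2023-07-15 through 2023-07-17 meets no B interval.
2023-07-30 through 2023-08-11 ∩ B → 2023-08-03 through 2023-08-05.
2023-08-18 through 2023-08-24 meets no B interval.

2023-08-03 through 2023-08-05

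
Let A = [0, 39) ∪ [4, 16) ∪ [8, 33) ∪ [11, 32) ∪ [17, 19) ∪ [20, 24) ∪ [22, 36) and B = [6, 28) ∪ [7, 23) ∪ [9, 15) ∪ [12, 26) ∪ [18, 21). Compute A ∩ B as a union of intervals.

[6, 28)

Merge the first list: [0, 39).
Merge the second list: [6, 28).
[0, 39) overlaps B on [6, 28).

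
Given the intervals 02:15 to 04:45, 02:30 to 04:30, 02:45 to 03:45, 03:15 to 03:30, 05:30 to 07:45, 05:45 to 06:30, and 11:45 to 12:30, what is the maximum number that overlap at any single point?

Walk the sorted start/end points keeping a running depth.
The depth first hits 4 at 03:15.

4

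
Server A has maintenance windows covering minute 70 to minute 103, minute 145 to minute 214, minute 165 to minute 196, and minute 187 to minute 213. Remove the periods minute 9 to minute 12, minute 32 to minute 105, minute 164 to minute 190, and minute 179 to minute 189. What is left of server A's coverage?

Merge the first list: minute 70 to minute 103, minute 145 to minute 214.
Merge the second list: minute 9 to minute 12, minute 32 to minute 105, minute 164 to minute 190.
minute 70 to minute 103: entirely removed.
minute 145 to minute 214 \ B = minute 145 to minute 164, minute 190 to minute 214.

minute 145 to minute 164, minute 190 to minute 214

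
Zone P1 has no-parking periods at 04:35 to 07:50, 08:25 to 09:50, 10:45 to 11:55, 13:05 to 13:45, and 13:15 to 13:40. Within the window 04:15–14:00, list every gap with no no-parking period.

04:15–04:35, 07:50–08:25, 09:50–10:45, 11:55–13:05, 13:45–14:00

After merging, the occupied span is 04:35–07:50, 08:25–09:50, 10:45–11:55, 13:05–13:45.
Gaps within 04:15–14:00: 04:15–04:35, 07:50–08:25, 09:50–10:45, 11:55–13:05, 13:45–14:00.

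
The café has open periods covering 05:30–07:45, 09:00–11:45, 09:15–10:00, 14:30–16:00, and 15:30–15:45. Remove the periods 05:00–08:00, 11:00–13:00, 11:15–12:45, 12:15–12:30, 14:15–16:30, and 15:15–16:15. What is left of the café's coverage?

A, merged: 05:30–07:45, 09:00–11:45, 14:30–16:00.
B, merged: 05:00–08:00, 11:00–13:00, 14:15–16:30.
05:30–07:45: entirely removed.
09:00–11:45 \ B = 09:00–11:00.
14:30–16:00: entirely removed.

09:00–11:00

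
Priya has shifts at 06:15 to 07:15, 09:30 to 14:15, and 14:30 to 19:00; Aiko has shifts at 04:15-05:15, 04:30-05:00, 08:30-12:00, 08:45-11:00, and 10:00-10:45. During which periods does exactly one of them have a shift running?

04:15–05:15, 06:15–07:15, 08:30–09:30, 12:00–14:15, 14:30–19:00

Second set merges to 04:15–05:15, 08:30–12:00.
A \ B = 06:15–07:15, 12:00–14:15, 14:30–19:00.
B \ A = 04:15–05:15, 08:30–09:30.
Union of the two gives the symmetric difference.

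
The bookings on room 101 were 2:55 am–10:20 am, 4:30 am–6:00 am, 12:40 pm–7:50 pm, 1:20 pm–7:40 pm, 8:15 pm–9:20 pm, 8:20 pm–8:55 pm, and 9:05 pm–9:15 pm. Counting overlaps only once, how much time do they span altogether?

15 h 40 min

Merged: 2:55 am-10:20 am, 12:40 pm-7:50 pm, 8:15 pm-9:20 pm.
Lengths: 7 h 25 min + 7 h 10 min + 1 h 5 min = 15 h 40 min.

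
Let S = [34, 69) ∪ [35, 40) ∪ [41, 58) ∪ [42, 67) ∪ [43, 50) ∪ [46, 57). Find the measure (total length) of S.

Merged: [34, 69).
Length: 35.

35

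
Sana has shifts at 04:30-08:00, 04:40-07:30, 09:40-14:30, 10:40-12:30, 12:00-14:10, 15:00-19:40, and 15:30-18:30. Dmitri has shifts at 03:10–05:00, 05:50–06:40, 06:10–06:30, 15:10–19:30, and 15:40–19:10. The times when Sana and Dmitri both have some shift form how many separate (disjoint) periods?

A, merged: 04:30-08:00, 09:40-14:30, 15:00-19:40.
B, merged: 03:10-05:00, 05:50-06:40, 15:10-19:30.
A ∩ B = 04:30-05:00, 05:50-06:40, 15:10-19:30.
That is 3 disjoint pieces.

3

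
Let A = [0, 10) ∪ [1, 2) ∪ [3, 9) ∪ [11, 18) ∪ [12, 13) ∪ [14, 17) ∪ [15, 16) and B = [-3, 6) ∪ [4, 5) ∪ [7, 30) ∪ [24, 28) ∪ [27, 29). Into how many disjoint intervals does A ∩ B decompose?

3

A, merged: [0, 10), [11, 18).
B, merged: [-3, 6), [7, 30).
A ∩ B = [0, 6), [7, 10), [11, 18).
That is 3 disjoint pieces.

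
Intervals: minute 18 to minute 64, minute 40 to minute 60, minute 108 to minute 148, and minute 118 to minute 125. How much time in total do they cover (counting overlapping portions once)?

86 minutes

Merged: minute 18 to minute 64, minute 108 to minute 148.
Lengths: 46 minutes + 40 minutes = 86 minutes.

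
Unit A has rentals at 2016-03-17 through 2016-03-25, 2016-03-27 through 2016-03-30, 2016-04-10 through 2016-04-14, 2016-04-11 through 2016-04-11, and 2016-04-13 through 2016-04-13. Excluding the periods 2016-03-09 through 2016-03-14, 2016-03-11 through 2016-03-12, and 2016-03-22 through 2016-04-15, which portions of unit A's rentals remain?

A, merged: 2016-03-17 through 2016-03-25, 2016-03-27 through 2016-03-30, 2016-04-10 through 2016-04-14.
B, merged: 2016-03-09 through 2016-03-14, 2016-03-22 through 2016-04-15.
2016-03-17 through 2016-03-25 with B removed leaves 2016-03-17 through 2016-03-21.
2016-03-27 through 2016-03-30 lies entirely inside B → drops out.
2016-04-10 through 2016-04-14 lies entirely inside B → drops out.

2016-03-17 through 2016-03-21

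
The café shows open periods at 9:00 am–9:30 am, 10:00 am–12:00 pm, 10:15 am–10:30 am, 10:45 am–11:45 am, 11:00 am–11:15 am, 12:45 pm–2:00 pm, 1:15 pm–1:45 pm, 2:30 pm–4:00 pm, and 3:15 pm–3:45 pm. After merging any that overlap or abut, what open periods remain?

10:00 am–12:00 pm is disjoint → start new block.
10:15 am–10:30 am overlaps/touches 10:00 am–12:00 pm → extend to 10:00 am–12:00 pm.
10:45 am–11:45 am overlaps/touches 10:00 am–12:00 pm → extend to 10:00 am–12:00 pm.
11:00 am–11:15 am overlaps/touches 10:00 am–12:00 pm → extend to 10:00 am–12:00 pm.
12:45 pm–2:00 pm is disjoint → start new block.
1:15 pm–1:45 pm overlaps/touches 12:45 pm–2:00 pm → extend to 12:45 pm–2:00 pm.
2:30 pm–4:00 pm is disjoint → start new block.
3:15 pm–3:45 pm overlaps/touches 2:30 pm–4:00 pm → extend to 2:30 pm–4:00 pm.

9:00 am–9:30 am, 10:00 am–12:00 pm, 12:45 pm–2:00 pm, 2:30 pm–4:00 pm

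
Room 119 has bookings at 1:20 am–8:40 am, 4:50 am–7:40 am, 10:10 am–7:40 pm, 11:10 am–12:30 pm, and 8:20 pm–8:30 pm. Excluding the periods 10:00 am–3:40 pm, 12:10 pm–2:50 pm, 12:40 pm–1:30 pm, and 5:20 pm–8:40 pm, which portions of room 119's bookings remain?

First set merges to 1:20 am–8:40 am, 10:10 am–7:40 pm, 8:20 pm–8:30 pm.
Second set merges to 10:00 am–3:40 pm, 5:20 pm–8:40 pm.
1:20 am–8:40 am: nothing removed.
10:10 am–7:40 pm \ B = 3:40 pm–5:20 pm.
8:20 pm–8:30 pm: entirely removed.

1:20 am–8:40 am, 3:40 pm–5:20 pm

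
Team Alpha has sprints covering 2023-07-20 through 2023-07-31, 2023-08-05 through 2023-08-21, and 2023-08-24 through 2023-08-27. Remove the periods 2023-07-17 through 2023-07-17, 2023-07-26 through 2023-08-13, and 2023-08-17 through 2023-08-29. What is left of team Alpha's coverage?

2023-07-20 through 2023-07-31 with B removed leaves 2023-07-20 through 2023-07-25.
2023-08-05 through 2023-08-21 with B removed leaves 2023-08-14 through 2023-08-16.
2023-08-24 through 2023-08-27 lies entirely inside B → drops out.

2023-07-20 through 2023-07-25, 2023-08-14 through 2023-08-16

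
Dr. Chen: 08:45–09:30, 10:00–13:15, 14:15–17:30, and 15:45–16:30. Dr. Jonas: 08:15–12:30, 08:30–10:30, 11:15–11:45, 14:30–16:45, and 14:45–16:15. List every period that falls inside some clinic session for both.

08:45-09:30, 10:00-12:30, 14:30-16:45

First set merges to 08:45-09:30, 10:00-13:15, 14:15-17:30.
Second set merges to 08:15-12:30, 14:30-16:45.
08:45-09:30 overlaps B on 08:45-09:30.
10:00-13:15 overlaps B on 10:00-12:30.
14:15-17:30 overlaps B on 14:30-16:45.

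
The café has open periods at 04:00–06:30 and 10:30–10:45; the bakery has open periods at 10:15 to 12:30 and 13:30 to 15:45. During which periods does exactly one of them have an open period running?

04:00-06:30, 10:15-10:30, 10:45-12:30, 13:30-15:45

A but not B: 04:00-06:30.
B but not A: 10:15-10:30, 10:45-12:30, 13:30-15:45.
Combining gives A △ B.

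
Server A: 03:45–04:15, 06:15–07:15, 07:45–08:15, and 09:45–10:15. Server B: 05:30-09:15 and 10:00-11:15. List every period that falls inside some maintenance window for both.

06:15–07:15, 07:45–08:15, 10:00–10:15

03:45–04:15 meets no B interval.
06:15–07:15 ∩ B → 06:15–07:15.
07:45–08:15 ∩ B → 07:45–08:15.
09:45–10:15 ∩ B → 10:00–10:15.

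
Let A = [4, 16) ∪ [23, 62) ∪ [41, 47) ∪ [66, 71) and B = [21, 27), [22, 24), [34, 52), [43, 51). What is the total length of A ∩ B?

22

A, merged: [4, 16), [23, 62), [66, 71).
B, merged: [21, 27), [34, 52).
A ∩ B = [23, 27), [34, 52).
Total: 4 + 18 = 22.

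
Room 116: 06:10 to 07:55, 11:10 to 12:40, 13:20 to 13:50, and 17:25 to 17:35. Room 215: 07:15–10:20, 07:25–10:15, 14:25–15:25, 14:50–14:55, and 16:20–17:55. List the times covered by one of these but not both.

06:10-07:15, 07:55-10:20, 11:10-12:40, 13:20-13:50, 14:25-15:25, 16:20-17:25, 17:35-17:55

Merge the second list: 07:15-10:20, 14:25-15:25, 16:20-17:55.
A but not B: 06:10-07:15, 11:10-12:40, 13:20-13:50.
B but not A: 07:55-10:20, 14:25-15:25, 16:20-17:25, 17:35-17:55.
Combining gives A △ B.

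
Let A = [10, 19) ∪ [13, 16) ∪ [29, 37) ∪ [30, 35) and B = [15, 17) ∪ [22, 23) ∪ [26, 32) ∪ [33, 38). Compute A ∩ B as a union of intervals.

Merge the first list: [10, 19), [29, 37).
[10, 19) overlaps B on [15, 17).
[29, 37) overlaps B on [29, 32), [33, 37).

[15, 17) ∪ [29, 32) ∪ [33, 37)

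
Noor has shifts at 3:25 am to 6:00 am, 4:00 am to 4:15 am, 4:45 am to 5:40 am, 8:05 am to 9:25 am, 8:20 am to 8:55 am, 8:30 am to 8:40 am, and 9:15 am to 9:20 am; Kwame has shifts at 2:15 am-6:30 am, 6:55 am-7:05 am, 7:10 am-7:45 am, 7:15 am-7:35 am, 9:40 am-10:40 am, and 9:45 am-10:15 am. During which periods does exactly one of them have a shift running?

2:15 am–3:25 am, 6:00 am–6:30 am, 6:55 am–7:05 am, 7:10 am–7:45 am, 8:05 am–9:25 am, 9:40 am–10:40 am

Merge the first list: 3:25 am–6:00 am, 8:05 am–9:25 am.
Merge the second list: 2:15 am–6:30 am, 6:55 am–7:05 am, 7:10 am–7:45 am, 9:40 am–10:40 am.
A \ B = 8:05 am–9:25 am.
B \ A = 2:15 am–3:25 am, 6:00 am–6:30 am, 6:55 am–7:05 am, 7:10 am–7:45 am, 9:40 am–10:40 am.
Union of the two gives the symmetric difference.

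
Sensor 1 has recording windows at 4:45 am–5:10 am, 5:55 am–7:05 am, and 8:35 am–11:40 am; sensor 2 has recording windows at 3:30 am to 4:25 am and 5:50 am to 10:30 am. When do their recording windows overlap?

5:55 am-7:05 am, 8:35 am-10:30 am

4:45 am-5:10 am: no overlap with the second set.
5:55 am-7:05 am meets the second set on 5:55 am-7:05 am.
8:35 am-11:40 am meets the second set on 8:35 am-10:30 am.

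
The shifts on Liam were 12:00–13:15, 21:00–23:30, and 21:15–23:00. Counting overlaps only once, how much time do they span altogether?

Merged: 12:00-13:15, 21:00-23:30.
Lengths: 1 h 15 min + 2 h 30 min = 3 h 45 min.

3 h 45 min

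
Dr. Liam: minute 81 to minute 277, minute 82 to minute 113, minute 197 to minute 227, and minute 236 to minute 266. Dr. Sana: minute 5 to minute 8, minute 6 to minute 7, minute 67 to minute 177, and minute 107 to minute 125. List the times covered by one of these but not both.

minute 5 to minute 8, minute 67 to minute 81, minute 177 to minute 277

A, merged: minute 81 to minute 277.
B, merged: minute 5 to minute 8, minute 67 to minute 177.
A \ B = minute 177 to minute 277.
B \ A = minute 5 to minute 8, minute 67 to minute 81.
Union of the two gives the symmetric difference.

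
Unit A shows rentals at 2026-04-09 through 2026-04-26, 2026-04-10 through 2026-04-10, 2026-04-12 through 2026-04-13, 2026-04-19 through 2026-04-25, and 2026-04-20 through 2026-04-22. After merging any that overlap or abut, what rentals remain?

2026-04-09 through 2026-04-26

2026-04-10 through 2026-04-10 overlaps/touches 2026-04-09 through 2026-04-26 → extend to 2026-04-09 through 2026-04-26.
2026-04-12 through 2026-04-13 overlaps/touches 2026-04-09 through 2026-04-26 → extend to 2026-04-09 through 2026-04-26.
2026-04-19 through 2026-04-25 overlaps/touches 2026-04-09 through 2026-04-26 → extend to 2026-04-09 through 2026-04-26.
2026-04-20 through 2026-04-22 overlaps/touches 2026-04-09 through 2026-04-26 → extend to 2026-04-09 through 2026-04-26.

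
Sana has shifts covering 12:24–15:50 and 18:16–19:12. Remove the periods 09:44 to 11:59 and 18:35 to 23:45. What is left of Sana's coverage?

12:24-15:50: no B overlap → unchanged.
18:16-19:12 minus B → 18:16-18:35.

12:24-15:50, 18:16-18:35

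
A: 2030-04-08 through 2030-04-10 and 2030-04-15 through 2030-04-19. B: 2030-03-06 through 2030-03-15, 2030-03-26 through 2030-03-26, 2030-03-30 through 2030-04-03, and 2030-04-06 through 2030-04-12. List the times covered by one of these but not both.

2030-03-06 through 2030-03-15, 2030-03-26 through 2030-03-26, 2030-03-30 through 2030-04-03, 2030-04-06 through 2030-04-07, 2030-04-11 through 2030-04-12, 2030-04-15 through 2030-04-19

A but not B: 2030-04-15 through 2030-04-19.
B but not A: 2030-03-06 through 2030-03-15, 2030-03-26 through 2030-03-26, 2030-03-30 through 2030-04-03, 2030-04-06 through 2030-04-07, 2030-04-11 through 2030-04-12.
Combining gives A △ B.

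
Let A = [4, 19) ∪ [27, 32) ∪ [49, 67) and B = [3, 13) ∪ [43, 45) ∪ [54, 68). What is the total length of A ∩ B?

22

A ∩ B = [4, 13), [54, 67).
Total: 9 + 13 = 22.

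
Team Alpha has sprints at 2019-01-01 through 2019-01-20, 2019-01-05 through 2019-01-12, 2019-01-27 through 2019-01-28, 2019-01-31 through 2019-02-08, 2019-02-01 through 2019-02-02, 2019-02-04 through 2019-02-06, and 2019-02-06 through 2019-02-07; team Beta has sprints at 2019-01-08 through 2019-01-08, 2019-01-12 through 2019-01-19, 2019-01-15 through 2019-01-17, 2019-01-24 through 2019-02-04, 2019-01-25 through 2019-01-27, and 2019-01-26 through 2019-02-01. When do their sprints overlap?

2019-01-08 through 2019-01-08, 2019-01-12 through 2019-01-19, 2019-01-27 through 2019-01-28, 2019-01-31 through 2019-02-04

A, merged: 2019-01-01 through 2019-01-20, 2019-01-27 through 2019-01-28, 2019-01-31 through 2019-02-08.
B, merged: 2019-01-08 through 2019-01-08, 2019-01-12 through 2019-01-19, 2019-01-24 through 2019-02-04.
2019-01-01 through 2019-01-20 ∩ B → 2019-01-08 through 2019-01-08, 2019-01-12 through 2019-01-19.
2019-01-27 through 2019-01-28 ∩ B → 2019-01-27 through 2019-01-28.
2019-01-31 through 2019-02-08 ∩ B → 2019-01-31 through 2019-02-04.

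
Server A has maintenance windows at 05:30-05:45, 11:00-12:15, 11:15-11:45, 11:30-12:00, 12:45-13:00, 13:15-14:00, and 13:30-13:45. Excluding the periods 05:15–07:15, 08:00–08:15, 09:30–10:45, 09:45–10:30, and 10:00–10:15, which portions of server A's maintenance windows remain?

First set merges to 05:30-05:45, 11:00-12:15, 12:45-13:00, 13:15-14:00.
Second set merges to 05:15-07:15, 08:00-08:15, 09:30-10:45.
05:30-05:45: fully covered by B → removed.
11:00-12:15: no B overlap → unchanged.
12:45-13:00: no B overlap → unchanged.
13:15-14:00: no B overlap → unchanged.

11:00-12:15, 12:45-13:00, 13:15-14:00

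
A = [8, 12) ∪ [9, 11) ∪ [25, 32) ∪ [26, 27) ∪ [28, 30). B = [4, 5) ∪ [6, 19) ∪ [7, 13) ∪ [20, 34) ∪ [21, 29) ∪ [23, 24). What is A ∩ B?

[8, 12) ∪ [25, 32)

A, merged: [8, 12), [25, 32).
B, merged: [4, 5), [6, 19), [20, 34).
[8, 12) meets the second set on [8, 12).
[25, 32) meets the second set on [25, 32).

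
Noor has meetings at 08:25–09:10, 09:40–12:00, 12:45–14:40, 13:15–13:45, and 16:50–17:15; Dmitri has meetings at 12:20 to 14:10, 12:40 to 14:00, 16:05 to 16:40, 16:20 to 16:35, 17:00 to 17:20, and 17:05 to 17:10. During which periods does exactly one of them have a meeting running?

First set merges to 08:25-09:10, 09:40-12:00, 12:45-14:40, 16:50-17:15.
Second set merges to 12:20-14:10, 16:05-16:40, 17:00-17:20.
A but not B: 08:25-09:10, 09:40-12:00, 14:10-14:40, 16:50-17:00.
B but not A: 12:20-12:45, 16:05-16:40, 17:15-17:20.
Combining gives A △ B.

08:25-09:10, 09:40-12:00, 12:20-12:45, 14:10-14:40, 16:05-16:40, 16:50-17:00, 17:15-17:20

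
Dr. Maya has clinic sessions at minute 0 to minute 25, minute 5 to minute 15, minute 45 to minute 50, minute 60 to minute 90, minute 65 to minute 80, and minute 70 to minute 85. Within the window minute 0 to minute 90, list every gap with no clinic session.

After merging, the occupied span is minute 0 to minute 25, minute 45 to minute 50, minute 60 to minute 90.
Uncovered inside minute 0 to minute 90: minute 25 to minute 45, minute 50 to minute 60.

minute 25 to minute 45, minute 50 to minute 60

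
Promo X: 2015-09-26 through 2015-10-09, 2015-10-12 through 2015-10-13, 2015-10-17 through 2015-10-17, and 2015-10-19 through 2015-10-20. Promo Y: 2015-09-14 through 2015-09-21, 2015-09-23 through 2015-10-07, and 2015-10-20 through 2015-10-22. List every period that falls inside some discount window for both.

2015-09-26 through 2015-10-07, 2015-10-20 through 2015-10-20

2015-09-26 through 2015-10-09 overlaps B on 2015-09-26 through 2015-10-07.
2015-10-12 through 2015-10-13 falls entirely outside B.
2015-10-17 through 2015-10-17 falls entirely outside B.
2015-10-19 through 2015-10-20 overlaps B on 2015-10-20 through 2015-10-20.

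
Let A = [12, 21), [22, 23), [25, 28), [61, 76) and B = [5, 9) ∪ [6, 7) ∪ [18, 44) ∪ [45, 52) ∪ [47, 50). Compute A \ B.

B, merged: [5, 9), [18, 44), [45, 52).
[12, 21) \ B = [12, 18).
[22, 23): entirely removed.
[25, 28): entirely removed.
[61, 76): nothing removed.

[12, 18) ∪ [61, 76)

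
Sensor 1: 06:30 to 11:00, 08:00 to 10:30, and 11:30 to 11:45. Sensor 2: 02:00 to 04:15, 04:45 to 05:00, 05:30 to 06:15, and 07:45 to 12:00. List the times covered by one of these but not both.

First set merges to 06:30-11:00, 11:30-11:45.
A but not B: 06:30-07:45.
B but not A: 02:00-04:15, 04:45-05:00, 05:30-06:15, 11:00-11:30, 11:45-12:00.
Combining gives A △ B.

02:00-04:15, 04:45-05:00, 05:30-06:15, 06:30-07:45, 11:00-11:30, 11:45-12:00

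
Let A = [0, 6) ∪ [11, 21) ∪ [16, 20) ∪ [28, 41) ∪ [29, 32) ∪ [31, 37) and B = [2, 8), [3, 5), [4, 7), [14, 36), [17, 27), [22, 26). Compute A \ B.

First set merges to [0, 6), [11, 21), [28, 41).
Second set merges to [2, 8), [14, 36).
[0, 6) minus B → [0, 2).
[11, 21) minus B → [11, 14).
[28, 41) minus B → [36, 41).

[0, 2) ∪ [11, 14) ∪ [36, 41)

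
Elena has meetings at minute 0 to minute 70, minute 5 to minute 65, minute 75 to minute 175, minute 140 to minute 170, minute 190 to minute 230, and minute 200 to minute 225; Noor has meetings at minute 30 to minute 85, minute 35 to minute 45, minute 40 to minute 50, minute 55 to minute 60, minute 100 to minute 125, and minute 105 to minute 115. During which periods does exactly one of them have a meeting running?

A, merged: minute 0 to minute 70, minute 75 to minute 175, minute 190 to minute 230.
B, merged: minute 30 to minute 85, minute 100 to minute 125.
Only in the first: minute 0 to minute 30, minute 85 to minute 100, minute 125 to minute 175, minute 190 to minute 230.
Only in the second: minute 70 to minute 75.
Together these are the periods covered by exactly one.

minute 0 to minute 30, minute 70 to minute 75, minute 85 to minute 100, minute 125 to minute 175, minute 190 to minute 230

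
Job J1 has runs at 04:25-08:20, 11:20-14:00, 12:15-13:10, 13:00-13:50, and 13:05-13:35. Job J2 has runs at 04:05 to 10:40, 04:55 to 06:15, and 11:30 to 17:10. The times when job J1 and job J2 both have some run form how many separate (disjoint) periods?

2

First set merges to 04:25–08:20, 11:20–14:00.
Second set merges to 04:05–10:40, 11:30–17:10.
A ∩ B = 04:25–08:20, 11:30–14:00.
That is 2 disjoint pieces.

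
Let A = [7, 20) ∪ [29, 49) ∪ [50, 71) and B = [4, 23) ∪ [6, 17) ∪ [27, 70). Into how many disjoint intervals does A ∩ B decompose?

Second set merges to [4, 23), [27, 70).
A ∩ B = [7, 20), [29, 49), [50, 70).
That is 3 disjoint pieces.

3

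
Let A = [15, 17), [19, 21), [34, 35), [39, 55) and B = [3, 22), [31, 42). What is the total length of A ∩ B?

8

A ∩ B = [15, 17), [19, 21), [34, 35), [39, 42).
Total: 2 + 2 + 1 + 3 = 8.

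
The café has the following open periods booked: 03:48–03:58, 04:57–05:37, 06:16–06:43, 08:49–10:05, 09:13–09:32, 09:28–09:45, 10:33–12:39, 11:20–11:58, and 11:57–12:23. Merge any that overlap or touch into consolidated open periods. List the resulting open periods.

04:57–05:37 is disjoint → start new block.
06:16–06:43 is disjoint → start new block.
08:49–10:05 is disjoint → start new block.
09:13–09:32 overlaps/touches 08:49–10:05 → extend to 08:49–10:05.
09:28–09:45 overlaps/touches 08:49–10:05 → extend to 08:49–10:05.
10:33–12:39 is disjoint → start new block.
11:20–11:58 overlaps/touches 10:33–12:39 → extend to 10:33–12:39.
11:57–12:23 overlaps/touches 10:33–12:39 → extend to 10:33–12:39.

03:48–03:58, 04:57–05:37, 06:16–06:43, 08:49–10:05, 10:33–12:39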